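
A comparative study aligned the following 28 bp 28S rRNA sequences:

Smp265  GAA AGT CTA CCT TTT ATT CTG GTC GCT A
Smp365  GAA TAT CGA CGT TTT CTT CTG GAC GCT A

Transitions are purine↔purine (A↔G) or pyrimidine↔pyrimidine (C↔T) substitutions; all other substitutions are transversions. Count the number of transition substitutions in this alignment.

1

Differing sites — 4:A/T (Tv); 5:G/A (Ti); 8:T/G (Tv); 11:C/G (Tv); 16:A/C (Tv); 23:T/A (Tv).
Of the 6 differences, 1 transition and 5 transversions, so the answer is 1.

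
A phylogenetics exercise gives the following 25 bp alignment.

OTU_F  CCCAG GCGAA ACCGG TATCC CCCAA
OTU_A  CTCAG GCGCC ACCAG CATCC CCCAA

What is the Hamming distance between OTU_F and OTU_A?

5

Differing sites — 2:C/T; 9:A/C; 10:A/C; 14:G/A; 16:T/C.
That gives 5 mismatches out of 25 aligned sites, so the Hamming distance is 5.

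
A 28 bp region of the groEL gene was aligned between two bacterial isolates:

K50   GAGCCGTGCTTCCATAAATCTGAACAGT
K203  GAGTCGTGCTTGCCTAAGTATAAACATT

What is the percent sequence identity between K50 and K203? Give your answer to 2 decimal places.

75.00%

The sequences differ at positions 4 (C/T), 12 (C/G), 14 (A/C), 18 (A/G), 20 (C/A), 22 (G/A), 27 (G/T).
21 of the 28 sites match, so the percent identity is 21/28 × 100 = 75.00%.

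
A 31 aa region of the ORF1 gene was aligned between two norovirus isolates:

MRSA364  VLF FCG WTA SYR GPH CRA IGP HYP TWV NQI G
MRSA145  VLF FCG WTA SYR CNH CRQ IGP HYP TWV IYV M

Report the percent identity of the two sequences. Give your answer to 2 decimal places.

Mismatches occur at site 13 (G↔C), site 14 (P↔N), site 18 (A↔Q), site 28 (N↔I), site 29 (Q↔Y), site 30 (I↔V), site 31 (G↔M).
24 of the 31 sites match, so the percent identity is 24/31 × 100 = 77.42%.

77.42%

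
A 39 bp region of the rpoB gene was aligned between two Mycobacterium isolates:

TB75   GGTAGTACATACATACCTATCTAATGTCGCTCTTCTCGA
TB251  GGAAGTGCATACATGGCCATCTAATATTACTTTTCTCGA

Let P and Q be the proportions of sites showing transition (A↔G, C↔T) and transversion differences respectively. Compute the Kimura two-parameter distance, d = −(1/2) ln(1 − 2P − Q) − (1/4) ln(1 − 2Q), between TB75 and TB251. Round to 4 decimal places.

0.2911

Differing sites — 3:T/A (Tv); 7:A/G (Ti); 15:A/G (Ti); 16:C/G (Tv); 18:T/C (Ti); 26:G/A (Ti); 28:C/T (Ti); 29:G/A (Ti); 32:C/T (Ti).
Of the 9 differences, 7 transitions and 2 transversions over 39 sites: P = 7/39 = 0.179487, Q = 2/39 = 0.051282.
d = −0.5·ln(0.589744) − 0.25·ln(0.897436) = −0.5·(-0.528067) − 0.25·(-0.108213) = 0.2911.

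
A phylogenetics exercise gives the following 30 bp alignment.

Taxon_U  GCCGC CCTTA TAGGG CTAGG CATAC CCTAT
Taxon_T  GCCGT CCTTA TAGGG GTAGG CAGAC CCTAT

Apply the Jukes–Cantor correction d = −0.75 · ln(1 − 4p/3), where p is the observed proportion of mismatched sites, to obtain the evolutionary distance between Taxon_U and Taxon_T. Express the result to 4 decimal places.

0.1073

Mismatches occur at site 5 (C↔T), site 16 (C↔G), site 23 (T↔G).
p = 3/30 = 0.100000.
d = −0.75 · ln(1 − (4/3)·0.100000) = −0.75 · ln(0.866667) = −0.75 · (-0.143100) = 0.1073.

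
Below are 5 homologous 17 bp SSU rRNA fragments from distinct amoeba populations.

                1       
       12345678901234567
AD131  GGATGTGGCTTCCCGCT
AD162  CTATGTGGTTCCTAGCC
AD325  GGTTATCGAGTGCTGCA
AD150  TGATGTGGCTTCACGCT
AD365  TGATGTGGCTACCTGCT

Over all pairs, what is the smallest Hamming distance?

Pairwise Hamming distances:
  AD131 vs AD162: 7
  AD131 vs AD325: 8
  AD131 vs AD150: 2
  AD131 vs AD365: 3
  AD162 vs AD325: 12
  AD162 vs AD150: 7
  AD162 vs AD365: 7
  AD325 vs AD150: 10
  AD325 vs AD365: 9
  AD150 vs AD365: 3
The smallest is 2, between AD131 and AD150.

2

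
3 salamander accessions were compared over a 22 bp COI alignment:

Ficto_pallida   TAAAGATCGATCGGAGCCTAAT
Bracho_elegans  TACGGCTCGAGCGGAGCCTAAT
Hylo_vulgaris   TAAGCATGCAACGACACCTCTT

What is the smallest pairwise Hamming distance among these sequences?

4

Pairwise Hamming distances:
  Ficto_pallida vs Bracho_elegans: 4
  Ficto_pallida vs Hylo_vulgaris: 10
  Bracho_elegans vs Hylo_vulgaris: 11
The smallest is 4, between Ficto_pallida and Bracho_elegans.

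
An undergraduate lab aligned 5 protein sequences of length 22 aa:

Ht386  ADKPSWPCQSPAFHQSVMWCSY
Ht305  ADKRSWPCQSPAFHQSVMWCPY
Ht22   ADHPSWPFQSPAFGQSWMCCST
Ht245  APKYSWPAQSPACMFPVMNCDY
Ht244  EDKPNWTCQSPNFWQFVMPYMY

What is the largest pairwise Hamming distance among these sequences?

Pairwise Hamming distances:
  Ht386 vs Ht305: 2
  Ht386 vs Ht22: 6
  Ht386 vs Ht245: 9
  Ht386 vs Ht244: 9
  Ht305 vs Ht22: 8
  Ht305 vs Ht245: 9
  Ht305 vs Ht244: 10
  Ht22 vs Ht245: 12
  Ht22 vs Ht244: 13
  Ht245 vs Ht244: 14
The largest is 14, between Ht245 and Ht244.

14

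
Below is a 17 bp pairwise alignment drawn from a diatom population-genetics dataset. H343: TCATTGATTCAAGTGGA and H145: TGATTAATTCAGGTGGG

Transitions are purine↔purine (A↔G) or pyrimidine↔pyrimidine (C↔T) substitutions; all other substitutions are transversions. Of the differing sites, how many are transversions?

1

Mismatches occur at site 2 (C↔G, transversion), site 6 (G↔A, transition), site 12 (A↔G, transition), site 17 (A↔G, transition).
Of the 4 differences, 3 transitions and 1 transversion, so the answer is 1.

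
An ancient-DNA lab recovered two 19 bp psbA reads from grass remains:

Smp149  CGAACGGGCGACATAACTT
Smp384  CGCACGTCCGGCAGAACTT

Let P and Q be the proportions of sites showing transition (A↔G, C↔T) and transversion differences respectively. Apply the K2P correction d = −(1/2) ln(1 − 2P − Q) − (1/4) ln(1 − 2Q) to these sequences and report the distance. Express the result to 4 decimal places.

0.3264

Differing sites — 3:A/C (Tv); 7:G/T (Tv); 8:G/C (Tv); 11:A/G (Ti); 14:T/G (Tv).
Of the 5 differences, 1 transition and 4 transversions over 19 sites: P = 1/19 = 0.052632, Q = 4/19 = 0.210526.
d = −0.5·ln(0.684210) − 0.25·ln(0.578948) = −0.5·(-0.379490) − 0.25·(-0.546543) = 0.3264.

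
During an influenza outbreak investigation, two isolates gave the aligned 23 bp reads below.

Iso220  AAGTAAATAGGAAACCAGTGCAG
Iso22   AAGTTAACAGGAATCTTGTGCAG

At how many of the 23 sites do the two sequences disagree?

5

Mismatches occur at site 5 (A↔T), site 8 (T↔C), site 14 (A↔T), site 16 (C↔T), site 17 (A↔T).
That gives 5 mismatches out of 23 aligned sites, so the Hamming distance is 5.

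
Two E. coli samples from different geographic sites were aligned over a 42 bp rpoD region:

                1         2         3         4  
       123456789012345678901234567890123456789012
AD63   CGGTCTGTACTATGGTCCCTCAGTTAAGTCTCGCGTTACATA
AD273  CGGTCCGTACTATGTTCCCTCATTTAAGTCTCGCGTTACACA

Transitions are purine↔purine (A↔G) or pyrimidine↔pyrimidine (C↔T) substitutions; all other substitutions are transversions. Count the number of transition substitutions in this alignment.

2

Mismatches occur at site 6 (T/C, transition), site 15 (G/T, transversion), site 23 (G/T, transversion), site 41 (T/C, transition).
Of the 4 differences, 2 transitions and 2 transversions, so the answer is 2.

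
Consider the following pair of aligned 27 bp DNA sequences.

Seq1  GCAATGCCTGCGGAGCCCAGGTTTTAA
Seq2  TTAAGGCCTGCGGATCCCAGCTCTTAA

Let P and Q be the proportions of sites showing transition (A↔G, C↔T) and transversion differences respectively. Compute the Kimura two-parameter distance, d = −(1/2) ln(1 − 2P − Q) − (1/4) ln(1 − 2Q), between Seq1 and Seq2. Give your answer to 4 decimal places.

0.2635

The sequences differ at positions 1 (G/T, transversion), 2 (C/T, transition), 5 (T/G, transversion), 15 (G/T, transversion), 21 (G/C, transversion), 23 (T/C, transition).
Of the 6 differences, 2 transitions and 4 transversions over 27 sites: P = 2/27 = 0.074074, Q = 4/27 = 0.148148.
d = −0.5·ln(0.703704) − 0.25·ln(0.703704) = −0.5·(-0.351397) − 0.25·(-0.351397) = 0.2635.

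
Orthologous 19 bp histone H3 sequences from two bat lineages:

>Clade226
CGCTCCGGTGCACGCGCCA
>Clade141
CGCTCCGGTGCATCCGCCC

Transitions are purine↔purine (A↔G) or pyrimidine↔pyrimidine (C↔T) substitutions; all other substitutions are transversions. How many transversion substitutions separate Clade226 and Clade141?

Differing sites — 13:C/T (Ti); 14:G/C (Tv); 19:A/C (Tv).
Of the 3 differences, 1 transition and 2 transversions, so the answer is 2.

2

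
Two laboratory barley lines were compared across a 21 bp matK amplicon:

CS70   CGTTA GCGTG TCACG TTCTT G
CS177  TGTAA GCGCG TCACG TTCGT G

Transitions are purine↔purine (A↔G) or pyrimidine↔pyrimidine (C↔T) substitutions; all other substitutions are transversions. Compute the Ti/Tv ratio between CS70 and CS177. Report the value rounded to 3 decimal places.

Differing sites — 1:C/T (Ti); 4:T/A (Tv); 9:T/C (Ti); 19:T/G (Tv).
Of the 4 differences, 2 transitions and 2 transversions, so Ti/Tv = 2/2 = 1.000.

1.000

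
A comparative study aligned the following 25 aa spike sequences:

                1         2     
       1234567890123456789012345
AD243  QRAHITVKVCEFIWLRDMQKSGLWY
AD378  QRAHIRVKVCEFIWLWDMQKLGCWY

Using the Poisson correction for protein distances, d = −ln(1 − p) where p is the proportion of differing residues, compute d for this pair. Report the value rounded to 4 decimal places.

0.1744

The sequences differ at positions 6 (T/R), 16 (R/W), 21 (S/L), 23 (L/C).
p = 4/25 = 0.160000.
d = −ln(1 − 0.160000) = −ln(0.840000) = 0.1744.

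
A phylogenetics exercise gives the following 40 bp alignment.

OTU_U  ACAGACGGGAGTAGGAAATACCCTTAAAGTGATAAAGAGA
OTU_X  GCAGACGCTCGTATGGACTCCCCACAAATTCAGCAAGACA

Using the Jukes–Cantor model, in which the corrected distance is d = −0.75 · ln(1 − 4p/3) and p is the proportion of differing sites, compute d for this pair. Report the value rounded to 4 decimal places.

0.5199

Differing sites — 1:A/G; 8:G/C; 9:G/T; 10:A/C; 14:G/T; 16:A/G; 18:A/C; 20:A/C; 24:T/A; 25:T/C; 29:G/T; 31:G/C; 33:T/G; 34:A/C; 39:G/C.
p = 15/40 = 0.375000.
d = −0.75 · ln(1 − (4/3)·0.375000) = −0.75 · ln(0.500000) = −0.75 · (-0.693147) = 0.5199.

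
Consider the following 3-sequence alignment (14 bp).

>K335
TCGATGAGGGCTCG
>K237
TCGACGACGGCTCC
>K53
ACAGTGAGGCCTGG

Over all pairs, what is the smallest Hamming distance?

3

Pairwise Hamming distances:
  K335 vs K237: 3
  K335 vs K53: 5
  K237 vs K53: 8
The smallest is 3, between K335 and K237.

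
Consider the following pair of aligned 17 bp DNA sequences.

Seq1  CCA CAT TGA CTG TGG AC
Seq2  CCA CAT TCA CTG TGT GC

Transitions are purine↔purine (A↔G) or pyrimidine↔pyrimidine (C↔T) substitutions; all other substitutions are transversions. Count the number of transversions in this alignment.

Mismatches occur at site 8 (G→C, transversion), site 15 (G→T, transversion), site 16 (A→G, transition).
Of the 3 differences, 1 transition and 2 transversions, so the answer is 2.

2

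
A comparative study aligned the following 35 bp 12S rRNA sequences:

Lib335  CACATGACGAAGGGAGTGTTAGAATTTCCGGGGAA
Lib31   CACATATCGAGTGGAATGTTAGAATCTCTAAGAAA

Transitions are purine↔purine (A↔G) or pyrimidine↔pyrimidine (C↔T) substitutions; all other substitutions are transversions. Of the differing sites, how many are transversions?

The sequences differ at positions 6 (G/A, transition), 7 (A/T, transversion), 11 (A/G, transition), 12 (G/T, transversion), 16 (G/A, transition), 26 (T/C, transition), 29 (C/T, transition), 30 (G/A, transition), 31 (G/A, transition), 33 (G/A, transition).
Of the 10 differences, 8 transitions and 2 transversions, so the answer is 2.

2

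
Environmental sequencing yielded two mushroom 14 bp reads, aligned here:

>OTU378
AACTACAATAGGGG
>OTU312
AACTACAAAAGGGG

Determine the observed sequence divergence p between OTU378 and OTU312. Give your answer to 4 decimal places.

Differing sites — 9:T/A.
There are 1 differences over 14 sites, so p = 1/14 = 0.0714.

0.0714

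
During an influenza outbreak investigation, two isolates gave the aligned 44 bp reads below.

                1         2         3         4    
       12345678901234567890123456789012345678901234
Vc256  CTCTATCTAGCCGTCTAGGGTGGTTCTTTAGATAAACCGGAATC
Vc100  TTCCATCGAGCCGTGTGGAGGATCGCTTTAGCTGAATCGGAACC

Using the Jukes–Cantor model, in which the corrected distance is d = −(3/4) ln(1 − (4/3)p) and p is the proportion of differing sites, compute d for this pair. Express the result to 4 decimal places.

Differing sites — 1:C/T; 4:T/C; 8:T/G; 15:C/G; 17:A/G; 19:G/A; 21:T/G; 22:G/A; 23:G/T; 24:T/C; 25:T/G; 32:A/C; 34:A/G; 37:C/T; 43:T/C.
p = 15/44 = 0.340909.
d = −0.75 · ln(1 − (4/3)·0.340909) = −0.75 · ln(0.545455) = −0.75 · (-0.606135) = 0.4546.

0.4546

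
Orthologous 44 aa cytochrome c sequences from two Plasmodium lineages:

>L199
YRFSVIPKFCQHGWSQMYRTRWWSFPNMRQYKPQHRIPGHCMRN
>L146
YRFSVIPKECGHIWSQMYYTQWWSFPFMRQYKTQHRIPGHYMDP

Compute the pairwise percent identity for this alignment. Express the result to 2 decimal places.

77.27%

The sequences differ at positions 9 (F/E), 11 (Q/G), 13 (G/I), 19 (R/Y), 21 (R/Q), 27 (N/F), 33 (P/T), 41 (C/Y), 43 (R/D), 44 (N/P).
34 of the 44 sites match, so the percent identity is 34/44 × 100 = 77.27%.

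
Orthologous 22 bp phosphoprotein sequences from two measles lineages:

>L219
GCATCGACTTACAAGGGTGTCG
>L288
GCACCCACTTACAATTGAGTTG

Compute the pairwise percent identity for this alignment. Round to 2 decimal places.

72.73%

The sequences differ at positions 4 (T/C), 6 (G/C), 15 (G/T), 16 (G/T), 18 (T/A), 21 (C/T).
16 of the 22 sites match, so the percent identity is 16/22 × 100 = 72.73%.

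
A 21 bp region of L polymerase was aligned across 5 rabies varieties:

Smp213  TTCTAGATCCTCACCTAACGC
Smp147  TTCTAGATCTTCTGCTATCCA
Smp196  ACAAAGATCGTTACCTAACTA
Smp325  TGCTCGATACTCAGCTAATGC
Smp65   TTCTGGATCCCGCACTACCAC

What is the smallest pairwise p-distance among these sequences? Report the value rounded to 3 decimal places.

0.238

Pairwise Hamming distances:
  Smp213 vs Smp147: 6
  Smp213 vs Smp196: 8
  Smp213 vs Smp325: 5
  Smp213 vs Smp65: 7
  Smp147 vs Smp196: 10
  Smp147 vs Smp325: 9
  Smp147 vs Smp65: 9
  Smp196 vs Smp325: 12
  Smp196 vs Smp65: 13
  Smp325 vs Smp65: 10
The smallest is 5 mismatches, between Smp213 and Smp325; p = 5/21 = 0.238.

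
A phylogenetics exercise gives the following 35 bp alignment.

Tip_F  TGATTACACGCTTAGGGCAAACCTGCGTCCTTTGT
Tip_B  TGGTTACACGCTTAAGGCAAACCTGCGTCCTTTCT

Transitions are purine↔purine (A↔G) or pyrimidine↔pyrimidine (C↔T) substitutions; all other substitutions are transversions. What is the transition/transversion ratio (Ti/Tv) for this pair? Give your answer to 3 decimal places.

2.000

Differing sites — 3:A/G (Ti); 15:G/A (Ti); 34:G/C (Tv).
Of the 3 differences, 2 transitions and 1 transversion, so Ti/Tv = 2/1 = 2.000.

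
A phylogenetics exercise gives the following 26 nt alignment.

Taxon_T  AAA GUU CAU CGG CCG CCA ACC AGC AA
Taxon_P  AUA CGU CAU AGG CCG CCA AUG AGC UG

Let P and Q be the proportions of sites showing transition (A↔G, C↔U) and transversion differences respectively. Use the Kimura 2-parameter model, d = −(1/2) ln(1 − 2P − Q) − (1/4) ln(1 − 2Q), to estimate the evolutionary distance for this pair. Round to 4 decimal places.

Differing sites — 2:A/U (Tv); 4:G/C (Tv); 5:U/G (Tv); 10:C/A (Tv); 20:C/U (Ti); 21:C/G (Tv); 25:A/U (Tv); 26:A/G (Ti).
Of the 8 differences, 2 transitions and 6 transversions over 26 sites: P = 2/26 = 0.076923, Q = 6/26 = 0.230769.
d = −0.5·ln(0.615385) − 0.25·ln(0.538462) = −0.5·(-0.485507) − 0.25·(-0.619038) = 0.3975.

0.3975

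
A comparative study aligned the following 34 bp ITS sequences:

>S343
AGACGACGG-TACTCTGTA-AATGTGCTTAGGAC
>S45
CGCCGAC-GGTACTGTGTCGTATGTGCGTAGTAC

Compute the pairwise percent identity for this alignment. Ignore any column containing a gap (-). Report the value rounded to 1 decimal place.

77.4%

Excluding the 3 gap columns leaves 31 comparable sites.
Mismatches occur at site 1 (A→C), site 3 (A→C), site 15 (C→G), site 19 (A→C), site 21 (A→T), site 28 (T→G), site 32 (G→T).
24 of the 31 comparable sites match, so the percent identity is 24/31 × 100 = 77.4%.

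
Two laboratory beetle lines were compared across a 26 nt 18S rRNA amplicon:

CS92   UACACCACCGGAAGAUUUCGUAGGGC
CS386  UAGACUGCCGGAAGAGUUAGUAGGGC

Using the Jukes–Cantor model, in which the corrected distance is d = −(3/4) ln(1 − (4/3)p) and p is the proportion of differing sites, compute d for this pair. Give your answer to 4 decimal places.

The sequences differ at positions 3 (C/G), 6 (C/U), 7 (A/G), 16 (U/G), 19 (C/A).
p = 5/26 = 0.192308.
d = −0.75 · ln(1 − (4/3)·0.192308) = −0.75 · ln(0.743589) = −0.75 · (-0.296267) = 0.2222.

0.2222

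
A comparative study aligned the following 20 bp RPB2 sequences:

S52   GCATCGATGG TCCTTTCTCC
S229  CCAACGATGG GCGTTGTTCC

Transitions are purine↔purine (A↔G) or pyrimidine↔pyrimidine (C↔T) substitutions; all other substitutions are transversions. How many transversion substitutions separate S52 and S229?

Mismatches occur at site 1 (G↔C, transversion), site 4 (T↔A, transversion), site 11 (T↔G, transversion), site 13 (C↔G, transversion), site 16 (T↔G, transversion), site 17 (C↔T, transition).
Of the 6 differences, 1 transition and 5 transversions, so the answer is 5.

5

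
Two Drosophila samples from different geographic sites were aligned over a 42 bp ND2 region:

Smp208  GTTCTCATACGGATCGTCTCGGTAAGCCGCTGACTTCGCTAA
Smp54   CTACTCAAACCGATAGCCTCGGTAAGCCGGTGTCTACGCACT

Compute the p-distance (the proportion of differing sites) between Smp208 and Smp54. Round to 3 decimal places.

0.286

Differing sites — 1:G/C; 3:T/A; 8:T/A; 11:G/C; 15:C/A; 17:T/C; 30:C/G; 33:A/T; 36:T/A; 40:T/A; 41:A/C; 42:A/T.
There are 12 differences over 42 sites, so p = 12/42 = 0.286.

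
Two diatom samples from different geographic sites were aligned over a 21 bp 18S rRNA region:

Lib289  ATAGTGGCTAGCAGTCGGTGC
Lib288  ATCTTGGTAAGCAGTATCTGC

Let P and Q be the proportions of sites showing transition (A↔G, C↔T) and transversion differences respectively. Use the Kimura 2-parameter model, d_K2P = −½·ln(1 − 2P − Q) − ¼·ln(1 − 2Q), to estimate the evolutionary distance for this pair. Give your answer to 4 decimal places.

0.4516

Mismatches occur at site 3 (A/C, transversion), site 4 (G/T, transversion), site 8 (C/T, transition), site 9 (T/A, transversion), site 16 (C/A, transversion), site 17 (G/T, transversion), site 18 (G/C, transversion).
Of the 7 differences, 1 transition and 6 transversions over 21 sites: P = 1/21 = 0.047619, Q = 6/21 = 0.285714.
d = −0.5·ln(0.619048) − 0.25·ln(0.428572) = −0.5·(-0.479572) − 0.25·(-0.847297) = 0.4516.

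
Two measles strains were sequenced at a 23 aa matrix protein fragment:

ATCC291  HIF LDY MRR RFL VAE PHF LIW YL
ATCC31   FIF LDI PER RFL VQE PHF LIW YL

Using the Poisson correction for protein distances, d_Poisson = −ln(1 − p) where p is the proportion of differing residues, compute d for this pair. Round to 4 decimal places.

Differing sites — 1:H/F; 6:Y/I; 7:M/P; 8:R/E; 14:A/Q.
p = 5/23 = 0.217391.
d = −ln(1 − 0.217391) = −ln(0.782609) = 0.2451.

0.2451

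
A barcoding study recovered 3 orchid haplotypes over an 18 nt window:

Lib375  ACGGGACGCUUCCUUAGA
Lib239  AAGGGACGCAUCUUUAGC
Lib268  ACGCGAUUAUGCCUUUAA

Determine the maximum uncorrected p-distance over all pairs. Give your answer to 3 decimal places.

0.611

Pairwise Hamming distances:
  Lib375 vs Lib239: 4
  Lib375 vs Lib268: 7
  Lib239 vs Lib268: 11
The largest is 11 mismatches, between Lib239 and Lib268; p = 11/18 = 0.611.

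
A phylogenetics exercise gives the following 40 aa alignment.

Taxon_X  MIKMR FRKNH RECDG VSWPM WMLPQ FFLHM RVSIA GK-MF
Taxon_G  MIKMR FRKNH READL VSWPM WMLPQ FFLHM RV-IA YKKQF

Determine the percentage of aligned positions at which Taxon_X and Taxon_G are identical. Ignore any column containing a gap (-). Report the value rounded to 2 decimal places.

89.47%

Excluding the 2 gap columns leaves 38 comparable sites.
The sequences differ at positions 13 (C/A), 15 (G/L), 36 (G/Y), 39 (M/Q).
34 of the 38 comparable sites match, so the percent identity is 34/38 × 100 = 89.47%.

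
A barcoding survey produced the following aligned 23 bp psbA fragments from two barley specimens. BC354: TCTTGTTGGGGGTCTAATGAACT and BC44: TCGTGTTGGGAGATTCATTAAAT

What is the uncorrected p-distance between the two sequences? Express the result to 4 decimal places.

0.3043

Mismatches occur at site 3 (T→G), site 11 (G→A), site 13 (T→A), site 14 (C→T), site 16 (A→C), site 19 (G→T), site 22 (C→A).
There are 7 differences over 23 sites, so p = 7/23 = 0.3043.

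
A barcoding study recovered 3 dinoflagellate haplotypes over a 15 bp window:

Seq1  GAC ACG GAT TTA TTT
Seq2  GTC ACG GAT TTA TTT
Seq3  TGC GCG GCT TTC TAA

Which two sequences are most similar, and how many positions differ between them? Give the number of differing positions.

Pairwise Hamming distances:
  Seq1 vs Seq2: 1
  Seq1 vs Seq3: 7
  Seq2 vs Seq3: 7
The smallest is 1, between Seq1 and Seq2.

1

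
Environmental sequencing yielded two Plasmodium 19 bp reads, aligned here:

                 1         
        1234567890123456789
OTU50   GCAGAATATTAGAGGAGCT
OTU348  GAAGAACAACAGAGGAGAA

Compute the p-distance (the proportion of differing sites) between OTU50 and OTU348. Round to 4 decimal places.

0.3158

Differing sites — 2:C/A; 7:T/C; 9:T/A; 10:T/C; 18:C/A; 19:T/A.
There are 6 differences over 19 sites, so p = 6/19 = 0.3158.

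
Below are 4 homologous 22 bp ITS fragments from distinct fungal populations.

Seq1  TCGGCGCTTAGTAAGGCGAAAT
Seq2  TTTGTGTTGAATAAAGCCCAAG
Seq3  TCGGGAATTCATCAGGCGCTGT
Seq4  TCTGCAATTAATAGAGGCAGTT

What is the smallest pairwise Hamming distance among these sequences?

9

Pairwise Hamming distances:
  Seq1 vs Seq2: 10
  Seq1 vs Seq3: 9
  Seq1 vs Seq4: 10
  Seq2 vs Seq3: 13
  Seq2 vs Seq4: 11
  Seq3 vs Seq4: 11
The smallest is 9, between Seq1 and Seq3.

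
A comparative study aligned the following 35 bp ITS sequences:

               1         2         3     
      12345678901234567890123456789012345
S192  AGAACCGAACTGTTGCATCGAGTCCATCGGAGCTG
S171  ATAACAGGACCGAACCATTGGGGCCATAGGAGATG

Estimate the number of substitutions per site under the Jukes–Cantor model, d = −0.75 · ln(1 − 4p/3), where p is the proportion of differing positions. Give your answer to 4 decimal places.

0.4582

Differing sites — 2:G/T; 6:C/A; 8:A/G; 11:T/C; 13:T/A; 14:T/A; 15:G/C; 19:C/T; 21:A/G; 23:T/G; 28:C/A; 33:C/A.
p = 12/35 = 0.342857.
d = −0.75 · ln(1 − (4/3)·0.342857) = −0.75 · ln(0.542857) = −0.75 · (-0.610909) = 0.4582.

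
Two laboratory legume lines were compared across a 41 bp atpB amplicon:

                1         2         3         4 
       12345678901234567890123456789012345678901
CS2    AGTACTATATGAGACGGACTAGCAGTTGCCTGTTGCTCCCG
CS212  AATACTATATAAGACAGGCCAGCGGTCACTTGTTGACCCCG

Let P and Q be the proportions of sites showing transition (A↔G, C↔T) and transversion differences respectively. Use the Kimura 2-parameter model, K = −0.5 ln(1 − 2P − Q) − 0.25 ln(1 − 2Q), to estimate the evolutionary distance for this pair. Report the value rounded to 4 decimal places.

0.3714

Mismatches occur at site 2 (G↔A, transition), site 11 (G↔A, transition), site 16 (G↔A, transition), site 18 (A↔G, transition), site 20 (T↔C, transition), site 24 (A↔G, transition), site 27 (T↔C, transition), site 28 (G↔A, transition), site 30 (C↔T, transition), site 36 (C↔A, transversion), site 37 (T↔C, transition).
Of the 11 differences, 10 transitions and 1 transversion over 41 sites: P = 10/41 = 0.243902, Q = 1/41 = 0.024390.
d = −0.5·ln(0.487806) − 0.25·ln(0.951220) = −0.5·(-0.717837) − 0.25·(-0.050010) = 0.3714.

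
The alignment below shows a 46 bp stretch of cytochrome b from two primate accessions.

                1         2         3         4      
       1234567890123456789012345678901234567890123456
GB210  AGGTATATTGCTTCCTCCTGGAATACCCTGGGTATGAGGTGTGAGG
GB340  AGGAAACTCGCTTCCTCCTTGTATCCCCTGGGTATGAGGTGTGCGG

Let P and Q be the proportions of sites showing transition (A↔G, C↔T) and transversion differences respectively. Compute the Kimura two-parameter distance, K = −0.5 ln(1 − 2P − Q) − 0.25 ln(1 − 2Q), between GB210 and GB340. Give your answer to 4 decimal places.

Differing sites — 4:T/A (Tv); 6:T/A (Tv); 7:A/C (Tv); 9:T/C (Ti); 20:G/T (Tv); 22:A/T (Tv); 25:A/C (Tv); 44:A/C (Tv).
Of the 8 differences, 1 transition and 7 transversions over 46 sites: P = 1/46 = 0.021739, Q = 7/46 = 0.152174.
d = −0.5·ln(0.804348) − 0.25·ln(0.695652) = −0.5·(-0.217723) − 0.25·(-0.362906) = 0.1996.

0.1996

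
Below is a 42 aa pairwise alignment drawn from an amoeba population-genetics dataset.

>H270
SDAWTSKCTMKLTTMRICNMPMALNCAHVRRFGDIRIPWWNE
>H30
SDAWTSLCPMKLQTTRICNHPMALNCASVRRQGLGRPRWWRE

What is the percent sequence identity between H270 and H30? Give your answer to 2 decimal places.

Mismatches occur at site 7 (K↔L), site 9 (T↔P), site 13 (T↔Q), site 15 (M↔T), site 20 (M↔H), site 28 (H↔S), site 32 (F↔Q), site 34 (D↔L), site 35 (I↔G), site 37 (I↔P), site 38 (P↔R), site 41 (N↔R).
30 of the 42 sites match, so the percent identity is 30/42 × 100 = 71.43%.

71.43%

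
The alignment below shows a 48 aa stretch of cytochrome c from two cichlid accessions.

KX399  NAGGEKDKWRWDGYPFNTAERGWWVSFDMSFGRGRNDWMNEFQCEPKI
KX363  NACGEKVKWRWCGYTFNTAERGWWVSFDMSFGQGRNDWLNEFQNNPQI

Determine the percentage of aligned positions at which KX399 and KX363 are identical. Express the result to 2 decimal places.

81.25%

Differing sites — 3:G/C; 7:D/V; 12:D/C; 15:P/T; 33:R/Q; 39:M/L; 44:C/N; 45:E/N; 47:K/Q.
39 of the 48 sites match, so the percent identity is 39/48 × 100 = 81.25%.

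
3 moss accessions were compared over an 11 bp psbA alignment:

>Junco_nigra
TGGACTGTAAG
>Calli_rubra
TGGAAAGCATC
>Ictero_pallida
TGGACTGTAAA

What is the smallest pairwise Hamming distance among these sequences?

1

Pairwise Hamming distances:
  Junco_nigra vs Calli_rubra: 5
  Junco_nigra vs Ictero_pallida: 1
  Calli_rubra vs Ictero_pallida: 5
The smallest is 1, between Junco_nigra and Ictero_pallida.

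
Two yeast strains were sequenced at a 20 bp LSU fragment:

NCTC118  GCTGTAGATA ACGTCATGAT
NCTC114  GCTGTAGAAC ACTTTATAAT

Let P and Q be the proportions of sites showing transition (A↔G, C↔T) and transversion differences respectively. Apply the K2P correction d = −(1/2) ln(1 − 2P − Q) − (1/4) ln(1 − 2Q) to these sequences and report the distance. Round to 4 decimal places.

Mismatches occur at site 9 (T→A, transversion), site 10 (A→C, transversion), site 13 (G→T, transversion), site 15 (C→T, transition), site 18 (G→A, transition).
Of the 5 differences, 2 transitions and 3 transversions over 20 sites: P = 2/20 = 0.100000, Q = 3/20 = 0.150000.
d = −0.5·ln(0.650000) − 0.25·ln(0.700000) = −0.5·(-0.430783) − 0.25·(-0.356675) = 0.3046.

0.3046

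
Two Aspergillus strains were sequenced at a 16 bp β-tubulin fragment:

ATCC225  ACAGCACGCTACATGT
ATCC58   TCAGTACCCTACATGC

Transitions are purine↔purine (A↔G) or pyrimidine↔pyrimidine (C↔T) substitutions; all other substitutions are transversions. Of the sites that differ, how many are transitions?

Differing sites — 1:A/T (Tv); 5:C/T (Ti); 8:G/C (Tv); 16:T/C (Ti).
Of the 4 differences, 2 transitions and 2 transversions, so the answer is 2.

2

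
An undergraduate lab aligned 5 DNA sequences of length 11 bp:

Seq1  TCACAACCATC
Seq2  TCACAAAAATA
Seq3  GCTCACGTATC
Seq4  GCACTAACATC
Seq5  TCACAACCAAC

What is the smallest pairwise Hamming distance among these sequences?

1

Pairwise Hamming distances:
  Seq1 vs Seq2: 3
  Seq1 vs Seq3: 5
  Seq1 vs Seq4: 3
  Seq1 vs Seq5: 1
  Seq2 vs Seq3: 6
  Seq2 vs Seq4: 4
  Seq2 vs Seq5: 4
  Seq3 vs Seq4: 5
  Seq3 vs Seq5: 6
  Seq4 vs Seq5: 4
The smallest is 1, between Seq1 and Seq5.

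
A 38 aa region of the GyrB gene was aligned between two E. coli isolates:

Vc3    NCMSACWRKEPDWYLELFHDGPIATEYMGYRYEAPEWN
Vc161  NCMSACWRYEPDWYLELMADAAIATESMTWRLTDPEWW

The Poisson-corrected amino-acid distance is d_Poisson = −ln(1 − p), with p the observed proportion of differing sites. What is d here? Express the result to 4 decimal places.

0.3795

The sequences differ at positions 9 (K/Y), 18 (F/M), 19 (H/A), 21 (G/A), 22 (P/A), 27 (Y/S), 29 (G/T), 30 (Y/W), 32 (Y/L), 33 (E/T), 34 (A/D), 38 (N/W).
p = 12/38 = 0.315789.
d = −ln(1 − 0.315789) = −ln(0.684211) = 0.3795.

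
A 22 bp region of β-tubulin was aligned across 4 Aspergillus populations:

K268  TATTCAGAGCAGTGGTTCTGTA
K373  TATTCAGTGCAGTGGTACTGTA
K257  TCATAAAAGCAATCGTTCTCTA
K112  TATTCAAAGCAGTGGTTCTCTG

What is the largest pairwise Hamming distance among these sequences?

Pairwise Hamming distances:
  K268 vs K373: 2
  K268 vs K257: 7
  K268 vs K112: 3
  K373 vs K257: 9
  K373 vs K112: 5
  K257 vs K112: 6
The largest is 9, between K373 and K257.

9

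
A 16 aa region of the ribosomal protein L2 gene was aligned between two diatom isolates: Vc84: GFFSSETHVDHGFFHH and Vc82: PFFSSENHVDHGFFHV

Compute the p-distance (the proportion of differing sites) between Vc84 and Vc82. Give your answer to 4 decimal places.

0.1875

Mismatches occur at site 1 (G→P), site 7 (T→N), site 16 (H→V).
There are 3 differences over 16 sites, so p = 3/16 = 0.1875.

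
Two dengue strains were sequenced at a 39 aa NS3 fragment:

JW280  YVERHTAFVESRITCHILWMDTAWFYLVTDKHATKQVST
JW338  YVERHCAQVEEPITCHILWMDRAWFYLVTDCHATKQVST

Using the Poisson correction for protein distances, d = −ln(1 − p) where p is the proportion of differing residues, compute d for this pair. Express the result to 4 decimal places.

The sequences differ at positions 6 (T/C), 8 (F/Q), 11 (S/E), 12 (R/P), 22 (T/R), 31 (K/C).
p = 6/39 = 0.153846.
d = −ln(1 − 0.153846) = −ln(0.846154) = 0.1671.

0.1671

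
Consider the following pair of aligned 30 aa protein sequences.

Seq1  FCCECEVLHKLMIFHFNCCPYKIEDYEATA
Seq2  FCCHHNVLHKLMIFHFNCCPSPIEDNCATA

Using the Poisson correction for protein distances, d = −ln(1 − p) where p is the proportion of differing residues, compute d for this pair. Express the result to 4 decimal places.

The sequences differ at positions 4 (E/H), 5 (C/H), 6 (E/N), 21 (Y/S), 22 (K/P), 26 (Y/N), 27 (E/C).
p = 7/30 = 0.233333.
d = −ln(1 − 0.233333) = −ln(0.766667) = 0.2657.

0.2657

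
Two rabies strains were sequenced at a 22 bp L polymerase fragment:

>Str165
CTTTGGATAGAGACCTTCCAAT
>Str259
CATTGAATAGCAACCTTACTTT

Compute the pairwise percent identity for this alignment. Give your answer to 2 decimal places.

Mismatches occur at site 2 (T/A), site 6 (G/A), site 11 (A/C), site 12 (G/A), site 18 (C/A), site 20 (A/T), site 21 (A/T).
15 of the 22 sites match, so the percent identity is 15/22 × 100 = 68.18%.

68.18%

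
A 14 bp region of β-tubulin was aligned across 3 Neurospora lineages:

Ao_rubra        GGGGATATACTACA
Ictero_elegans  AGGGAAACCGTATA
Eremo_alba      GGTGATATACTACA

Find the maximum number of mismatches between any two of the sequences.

7

Pairwise Hamming distances:
  Ao_rubra vs Ictero_elegans: 6
  Ao_rubra vs Eremo_alba: 1
  Ictero_elegans vs Eremo_alba: 7
The largest is 7, between Ictero_elegans and Eremo_alba.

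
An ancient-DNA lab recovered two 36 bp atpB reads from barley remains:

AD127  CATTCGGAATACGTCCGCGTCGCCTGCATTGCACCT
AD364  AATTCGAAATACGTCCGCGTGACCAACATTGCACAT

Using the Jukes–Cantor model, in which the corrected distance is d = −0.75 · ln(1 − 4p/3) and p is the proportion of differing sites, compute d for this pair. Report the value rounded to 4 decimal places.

Mismatches occur at site 1 (C/A), site 7 (G/A), site 21 (C/G), site 22 (G/A), site 25 (T/A), site 26 (G/A), site 35 (C/A).
p = 7/36 = 0.194444.
d = −0.75 · ln(1 − (4/3)·0.194444) = −0.75 · ln(0.740741) = −0.75 · (-0.300104) = 0.2251.

0.2251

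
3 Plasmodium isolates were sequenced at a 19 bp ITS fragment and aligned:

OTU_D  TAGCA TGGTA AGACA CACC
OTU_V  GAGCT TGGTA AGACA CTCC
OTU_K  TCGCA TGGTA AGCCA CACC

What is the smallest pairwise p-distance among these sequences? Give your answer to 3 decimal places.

Pairwise Hamming distances:
  OTU_D vs OTU_V: 3
  OTU_D vs OTU_K: 2
  OTU_V vs OTU_K: 5
The smallest is 2 mismatches, between OTU_D and OTU_K; p = 2/19 = 0.105.

0.105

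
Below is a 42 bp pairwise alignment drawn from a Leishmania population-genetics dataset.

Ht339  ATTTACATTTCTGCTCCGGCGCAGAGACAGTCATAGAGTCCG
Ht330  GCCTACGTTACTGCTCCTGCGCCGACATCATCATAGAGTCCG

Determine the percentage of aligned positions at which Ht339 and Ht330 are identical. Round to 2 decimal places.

The sequences differ at positions 1 (A/G), 2 (T/C), 3 (T/C), 7 (A/G), 10 (T/A), 18 (G/T), 23 (A/C), 26 (G/C), 28 (C/T), 29 (A/C), 30 (G/A).
31 of the 42 sites match, so the percent identity is 31/42 × 100 = 73.81%.

73.81%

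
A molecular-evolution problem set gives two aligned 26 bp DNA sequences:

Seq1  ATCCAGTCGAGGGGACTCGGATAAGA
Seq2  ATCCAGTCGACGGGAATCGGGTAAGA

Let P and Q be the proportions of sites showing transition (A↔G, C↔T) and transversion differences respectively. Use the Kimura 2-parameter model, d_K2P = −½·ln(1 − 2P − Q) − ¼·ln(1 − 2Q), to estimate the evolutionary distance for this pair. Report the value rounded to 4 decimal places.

0.1253

Differing sites — 11:G/C (Tv); 16:C/A (Tv); 21:A/G (Ti).
Of the 3 differences, 1 transition and 2 transversions over 26 sites: P = 1/26 = 0.038462, Q = 2/26 = 0.076923.
d = −0.5·ln(0.846153) − 0.25·ln(0.846154) = −0.5·(-0.167055) − 0.25·(-0.167054) = 0.1253.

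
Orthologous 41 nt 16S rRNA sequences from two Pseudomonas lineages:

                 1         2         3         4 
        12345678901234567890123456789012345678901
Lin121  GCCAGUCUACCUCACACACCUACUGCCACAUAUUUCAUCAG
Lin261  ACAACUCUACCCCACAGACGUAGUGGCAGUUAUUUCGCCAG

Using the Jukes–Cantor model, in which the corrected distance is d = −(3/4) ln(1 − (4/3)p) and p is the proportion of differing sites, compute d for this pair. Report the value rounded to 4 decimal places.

0.3710

Differing sites — 1:G/A; 3:C/A; 5:G/C; 12:U/C; 17:C/G; 20:C/G; 23:C/G; 26:C/G; 29:C/G; 30:A/U; 37:A/G; 38:U/C.
p = 12/41 = 0.292683.
d = −0.75 · ln(1 − (4/3)·0.292683) = −0.75 · ln(0.609756) = −0.75 · (-0.494696) = 0.3710.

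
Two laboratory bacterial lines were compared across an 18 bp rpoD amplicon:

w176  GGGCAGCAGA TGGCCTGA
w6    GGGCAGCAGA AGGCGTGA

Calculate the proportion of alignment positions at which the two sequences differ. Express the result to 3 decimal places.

Mismatches occur at site 11 (T→A), site 15 (C→G).
There are 2 differences over 18 sites, so p = 2/18 = 0.111.

0.111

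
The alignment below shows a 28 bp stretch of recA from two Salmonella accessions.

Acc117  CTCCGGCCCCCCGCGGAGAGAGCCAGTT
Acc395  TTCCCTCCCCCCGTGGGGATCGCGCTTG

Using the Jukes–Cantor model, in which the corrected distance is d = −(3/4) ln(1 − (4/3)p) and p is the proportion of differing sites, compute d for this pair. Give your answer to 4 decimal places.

0.5565

Mismatches occur at site 1 (C↔T), site 5 (G↔C), site 6 (G↔T), site 14 (C↔T), site 17 (A↔G), site 20 (G↔T), site 21 (A↔C), site 24 (C↔G), site 25 (A↔C), site 26 (G↔T), site 28 (T↔G).
p = 11/28 = 0.392857.
d = −0.75 · ln(1 − (4/3)·0.392857) = −0.75 · ln(0.476191) = −0.75 · (-0.741936) = 0.5565.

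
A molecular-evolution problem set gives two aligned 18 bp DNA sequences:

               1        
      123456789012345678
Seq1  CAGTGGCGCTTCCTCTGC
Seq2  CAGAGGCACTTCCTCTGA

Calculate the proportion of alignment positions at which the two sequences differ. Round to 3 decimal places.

The sequences differ at positions 4 (T/A), 8 (G/A), 18 (C/A).
There are 3 differences over 18 sites, so p = 3/18 = 0.167.

0.167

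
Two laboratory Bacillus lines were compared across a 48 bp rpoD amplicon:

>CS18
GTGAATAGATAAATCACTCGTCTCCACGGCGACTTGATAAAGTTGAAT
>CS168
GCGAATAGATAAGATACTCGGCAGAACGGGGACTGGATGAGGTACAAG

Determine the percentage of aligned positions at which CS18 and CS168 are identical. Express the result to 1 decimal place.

Mismatches occur at site 2 (T→C), site 13 (A→G), site 14 (T→A), site 15 (C→T), site 21 (T→G), site 23 (T→A), site 24 (C→G), site 25 (C→A), site 30 (C→G), site 35 (T→G), site 39 (A→G), site 41 (A→G), site 44 (T→A), site 45 (G→C), site 48 (T→G).
33 of the 48 sites match, so the percent identity is 33/48 × 100 = 68.8%.

68.8%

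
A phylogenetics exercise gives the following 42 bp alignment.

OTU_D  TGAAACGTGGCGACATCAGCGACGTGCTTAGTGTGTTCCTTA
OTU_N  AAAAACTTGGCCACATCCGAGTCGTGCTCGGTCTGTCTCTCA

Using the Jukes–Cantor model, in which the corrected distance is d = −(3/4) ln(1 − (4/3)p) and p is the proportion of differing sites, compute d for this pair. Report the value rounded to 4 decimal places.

0.3992

Differing sites — 1:T/A; 2:G/A; 7:G/T; 12:G/C; 18:A/C; 20:C/A; 22:A/T; 29:T/C; 30:A/G; 33:G/C; 37:T/C; 38:C/T; 41:T/C.
p = 13/42 = 0.309524.
d = −0.75 · ln(1 − (4/3)·0.309524) = −0.75 · ln(0.587301) = −0.75 · (-0.532218) = 0.3992.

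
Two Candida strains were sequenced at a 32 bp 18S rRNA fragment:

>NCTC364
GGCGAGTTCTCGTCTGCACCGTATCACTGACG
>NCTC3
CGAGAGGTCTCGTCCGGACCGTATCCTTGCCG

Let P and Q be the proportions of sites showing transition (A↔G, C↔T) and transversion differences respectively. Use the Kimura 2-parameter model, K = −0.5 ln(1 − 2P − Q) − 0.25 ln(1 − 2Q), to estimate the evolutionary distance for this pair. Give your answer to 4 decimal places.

Mismatches occur at site 1 (G→C, transversion), site 3 (C→A, transversion), site 7 (T→G, transversion), site 15 (T→C, transition), site 17 (C→G, transversion), site 26 (A→C, transversion), site 27 (C→T, transition), site 30 (A→C, transversion).
Of the 8 differences, 2 transitions and 6 transversions over 32 sites: P = 2/32 = 0.062500, Q = 6/32 = 0.187500.
d = −0.5·ln(0.687500) − 0.25·ln(0.625000) = −0.5·(-0.374693) − 0.25·(-0.470004) = 0.3048.

0.3048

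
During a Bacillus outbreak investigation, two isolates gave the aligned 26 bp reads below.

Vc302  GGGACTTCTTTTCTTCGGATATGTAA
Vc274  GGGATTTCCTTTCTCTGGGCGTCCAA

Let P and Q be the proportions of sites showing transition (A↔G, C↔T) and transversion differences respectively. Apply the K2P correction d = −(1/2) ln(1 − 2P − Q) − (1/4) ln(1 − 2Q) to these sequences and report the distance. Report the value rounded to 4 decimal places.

0.5504

Differing sites — 5:C/T (Ti); 9:T/C (Ti); 15:T/C (Ti); 16:C/T (Ti); 19:A/G (Ti); 20:T/C (Ti); 21:A/G (Ti); 23:G/C (Tv); 24:T/C (Ti).
Of the 9 differences, 8 transitions and 1 transversion over 26 sites: P = 8/26 = 0.307692, Q = 1/26 = 0.038462.
d = −0.5·ln(0.346154) − 0.25·ln(0.923076) = −0.5·(-1.060872) − 0.25·(-0.080044) = 0.5504.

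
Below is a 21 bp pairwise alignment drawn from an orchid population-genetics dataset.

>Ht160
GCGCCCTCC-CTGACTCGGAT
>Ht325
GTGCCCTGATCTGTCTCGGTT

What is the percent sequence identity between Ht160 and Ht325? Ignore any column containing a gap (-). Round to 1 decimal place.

Excluding the 1 gap column leaves 20 comparable sites.
Differing sites — 2:C/T; 8:C/G; 9:C/A; 14:A/T; 20:A/T.
15 of the 20 comparable sites match, so the percent identity is 15/20 × 100 = 75.0%.

75.0%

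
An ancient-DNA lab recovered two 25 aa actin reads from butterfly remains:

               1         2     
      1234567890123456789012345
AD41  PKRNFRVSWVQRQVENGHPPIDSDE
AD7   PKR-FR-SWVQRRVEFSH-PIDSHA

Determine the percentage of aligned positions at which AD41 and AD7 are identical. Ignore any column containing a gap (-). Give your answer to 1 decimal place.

77.3%

Excluding the 3 gap columns leaves 22 comparable sites.
The sequences differ at positions 13 (Q/R), 16 (N/F), 17 (G/S), 24 (D/H), 25 (E/A).
17 of the 22 comparable sites match, so the percent identity is 17/22 × 100 = 77.3%.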